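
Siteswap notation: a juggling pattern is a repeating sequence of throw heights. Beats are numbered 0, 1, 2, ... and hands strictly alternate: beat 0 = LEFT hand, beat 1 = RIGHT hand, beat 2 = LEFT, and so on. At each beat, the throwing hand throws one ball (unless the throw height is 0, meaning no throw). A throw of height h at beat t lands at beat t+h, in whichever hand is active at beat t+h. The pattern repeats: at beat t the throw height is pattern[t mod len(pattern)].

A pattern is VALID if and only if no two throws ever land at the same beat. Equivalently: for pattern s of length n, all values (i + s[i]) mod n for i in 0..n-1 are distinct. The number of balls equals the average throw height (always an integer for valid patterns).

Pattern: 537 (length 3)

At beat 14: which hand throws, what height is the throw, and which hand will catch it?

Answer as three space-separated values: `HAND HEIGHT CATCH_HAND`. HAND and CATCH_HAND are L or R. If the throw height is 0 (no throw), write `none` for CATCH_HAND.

Answer: L 7 R

Derivation:
Beat 14: 14 mod 2 = 0, so hand = L
Throw height = pattern[14 mod 3] = pattern[2] = 7
Lands at beat 14+7=21, 21 mod 2 = 1, so catch hand = R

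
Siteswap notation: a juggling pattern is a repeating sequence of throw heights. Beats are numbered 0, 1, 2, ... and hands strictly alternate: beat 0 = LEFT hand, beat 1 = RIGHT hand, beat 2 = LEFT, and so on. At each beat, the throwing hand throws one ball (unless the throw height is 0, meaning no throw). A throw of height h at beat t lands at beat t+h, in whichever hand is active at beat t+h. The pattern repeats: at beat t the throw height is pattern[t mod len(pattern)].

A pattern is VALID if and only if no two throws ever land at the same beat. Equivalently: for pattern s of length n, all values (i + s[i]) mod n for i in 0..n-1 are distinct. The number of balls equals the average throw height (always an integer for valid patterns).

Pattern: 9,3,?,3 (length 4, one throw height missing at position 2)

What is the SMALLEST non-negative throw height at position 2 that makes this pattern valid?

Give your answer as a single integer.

Answer: 1

Derivation:
i=0: (0 + 9) mod 4 = 1
i=1: (1 + 3) mod 4 = 0
i=2: s[i]=? (unknown)
i=3: (3 + 3) mod 4 = 2
Known residues: [0, 1, 2]; need a permutation of 0..3, so missing residue r = 3
Need (2 + s) mod 4 = 3; smallest s = (3 - 2) mod 4 = 1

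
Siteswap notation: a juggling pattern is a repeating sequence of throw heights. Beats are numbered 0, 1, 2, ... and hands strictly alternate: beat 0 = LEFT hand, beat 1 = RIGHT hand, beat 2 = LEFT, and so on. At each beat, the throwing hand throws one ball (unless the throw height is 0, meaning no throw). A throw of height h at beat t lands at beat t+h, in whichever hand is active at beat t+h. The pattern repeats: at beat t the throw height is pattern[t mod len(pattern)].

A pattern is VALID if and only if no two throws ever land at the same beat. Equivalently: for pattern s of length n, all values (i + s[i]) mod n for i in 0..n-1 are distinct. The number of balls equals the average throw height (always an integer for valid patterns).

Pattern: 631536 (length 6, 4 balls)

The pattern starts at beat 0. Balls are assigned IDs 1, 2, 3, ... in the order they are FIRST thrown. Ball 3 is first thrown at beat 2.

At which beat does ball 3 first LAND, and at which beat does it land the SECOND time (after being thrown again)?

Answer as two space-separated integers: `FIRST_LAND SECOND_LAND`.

Answer: 3 8

Derivation:
Beat 0 (L): throw ball1 h=6 -> lands@6:L; in-air after throw: [b1@6:L]
Beat 1 (R): throw ball2 h=3 -> lands@4:L; in-air after throw: [b2@4:L b1@6:L]
Beat 2 (L): throw ball3 h=1 -> lands@3:R; in-air after throw: [b3@3:R b2@4:L b1@6:L]
Beat 3 (R): throw ball3 h=5 -> lands@8:L; in-air after throw: [b2@4:L b1@6:L b3@8:L]
Beat 4 (L): throw ball2 h=3 -> lands@7:R; in-air after throw: [b1@6:L b2@7:R b3@8:L]
Beat 5 (R): throw ball4 h=6 -> lands@11:R; in-air after throw: [b1@6:L b2@7:R b3@8:L b4@11:R]
Beat 6 (L): throw ball1 h=6 -> lands@12:L; in-air after throw: [b2@7:R b3@8:L b4@11:R b1@12:L]
Beat 7 (R): throw ball2 h=3 -> lands@10:L; in-air after throw: [b3@8:L b2@10:L b4@11:R b1@12:L]
Beat 8 (L): throw ball3 h=1 -> lands@9:R; in-air after throw: [b3@9:R b2@10:L b4@11:R b1@12:L]
Ball 3: thrown@2 h=1 -> first land @3; rethrown@3 h=5 -> second land @8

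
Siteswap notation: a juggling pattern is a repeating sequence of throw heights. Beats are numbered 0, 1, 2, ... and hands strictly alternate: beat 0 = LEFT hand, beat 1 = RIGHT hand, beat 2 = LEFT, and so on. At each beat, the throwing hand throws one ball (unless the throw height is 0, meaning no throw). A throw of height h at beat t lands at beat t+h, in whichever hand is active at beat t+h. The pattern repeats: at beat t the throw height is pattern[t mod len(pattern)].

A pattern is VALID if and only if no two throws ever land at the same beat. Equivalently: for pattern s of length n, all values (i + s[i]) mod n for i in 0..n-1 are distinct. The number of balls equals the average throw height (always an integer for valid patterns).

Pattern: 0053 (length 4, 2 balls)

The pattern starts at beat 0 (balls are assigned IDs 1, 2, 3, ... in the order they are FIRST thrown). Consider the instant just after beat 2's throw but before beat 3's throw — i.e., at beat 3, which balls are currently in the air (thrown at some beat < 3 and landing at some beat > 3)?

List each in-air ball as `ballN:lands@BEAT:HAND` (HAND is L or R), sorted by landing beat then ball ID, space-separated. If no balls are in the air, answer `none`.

Answer: ball1:lands@7:R

Derivation:
Beat 2 (L): throw ball1 h=5 -> lands@7:R; in-air after throw: [b1@7:R]
Beat 3 (R): throw ball2 h=3 -> lands@6:L; in-air after throw: [b2@6:L b1@7:R]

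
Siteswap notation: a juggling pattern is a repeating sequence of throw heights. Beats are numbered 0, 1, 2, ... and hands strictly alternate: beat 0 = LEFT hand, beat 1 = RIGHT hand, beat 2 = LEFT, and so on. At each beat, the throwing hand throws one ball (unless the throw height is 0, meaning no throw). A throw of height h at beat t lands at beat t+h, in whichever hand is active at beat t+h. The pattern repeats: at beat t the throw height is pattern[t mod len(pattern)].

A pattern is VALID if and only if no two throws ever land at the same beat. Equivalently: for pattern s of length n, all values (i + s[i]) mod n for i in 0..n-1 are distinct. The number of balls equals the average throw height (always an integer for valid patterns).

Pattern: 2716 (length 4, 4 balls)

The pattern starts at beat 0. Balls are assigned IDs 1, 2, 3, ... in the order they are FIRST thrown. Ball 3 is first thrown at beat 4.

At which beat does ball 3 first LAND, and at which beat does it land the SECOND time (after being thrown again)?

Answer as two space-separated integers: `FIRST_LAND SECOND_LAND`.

Answer: 6 7

Derivation:
Beat 0 (L): throw ball1 h=2 -> lands@2:L; in-air after throw: [b1@2:L]
Beat 1 (R): throw ball2 h=7 -> lands@8:L; in-air after throw: [b1@2:L b2@8:L]
Beat 2 (L): throw ball1 h=1 -> lands@3:R; in-air after throw: [b1@3:R b2@8:L]
Beat 3 (R): throw ball1 h=6 -> lands@9:R; in-air after throw: [b2@8:L b1@9:R]
Beat 4 (L): throw ball3 h=2 -> lands@6:L; in-air after throw: [b3@6:L b2@8:L b1@9:R]
Beat 5 (R): throw ball4 h=7 -> lands@12:L; in-air after throw: [b3@6:L b2@8:L b1@9:R b4@12:L]
Beat 6 (L): throw ball3 h=1 -> lands@7:R; in-air after throw: [b3@7:R b2@8:L b1@9:R b4@12:L]
Beat 7 (R): throw ball3 h=6 -> lands@13:R; in-air after throw: [b2@8:L b1@9:R b4@12:L b3@13:R]
Ball 3: thrown@4 h=2 -> first land @6; rethrown@6 h=1 -> second land @7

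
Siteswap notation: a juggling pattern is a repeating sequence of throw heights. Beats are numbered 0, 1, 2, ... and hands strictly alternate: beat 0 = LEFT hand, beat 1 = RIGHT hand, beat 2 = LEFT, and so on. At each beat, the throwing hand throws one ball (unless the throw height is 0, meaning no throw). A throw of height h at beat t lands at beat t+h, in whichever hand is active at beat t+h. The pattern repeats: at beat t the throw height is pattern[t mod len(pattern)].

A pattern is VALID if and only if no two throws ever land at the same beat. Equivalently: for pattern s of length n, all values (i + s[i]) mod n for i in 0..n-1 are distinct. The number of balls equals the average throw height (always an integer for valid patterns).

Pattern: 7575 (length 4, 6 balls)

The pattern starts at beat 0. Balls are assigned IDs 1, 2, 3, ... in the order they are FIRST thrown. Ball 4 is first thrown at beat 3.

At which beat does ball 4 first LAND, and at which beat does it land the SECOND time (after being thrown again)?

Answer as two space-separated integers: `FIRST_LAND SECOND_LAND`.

Beat 0 (L): throw ball1 h=7 -> lands@7:R; in-air after throw: [b1@7:R]
Beat 1 (R): throw ball2 h=5 -> lands@6:L; in-air after throw: [b2@6:L b1@7:R]
Beat 2 (L): throw ball3 h=7 -> lands@9:R; in-air after throw: [b2@6:L b1@7:R b3@9:R]
Beat 3 (R): throw ball4 h=5 -> lands@8:L; in-air after throw: [b2@6:L b1@7:R b4@8:L b3@9:R]
Beat 4 (L): throw ball5 h=7 -> lands@11:R; in-air after throw: [b2@6:L b1@7:R b4@8:L b3@9:R b5@11:R]
Beat 5 (R): throw ball6 h=5 -> lands@10:L; in-air after throw: [b2@6:L b1@7:R b4@8:L b3@9:R b6@10:L b5@11:R]
Beat 6 (L): throw ball2 h=7 -> lands@13:R; in-air after throw: [b1@7:R b4@8:L b3@9:R b6@10:L b5@11:R b2@13:R]
Beat 7 (R): throw ball1 h=5 -> lands@12:L; in-air after throw: [b4@8:L b3@9:R b6@10:L b5@11:R b1@12:L b2@13:R]
Beat 8 (L): throw ball4 h=7 -> lands@15:R; in-air after throw: [b3@9:R b6@10:L b5@11:R b1@12:L b2@13:R b4@15:R]
Beat 9 (R): throw ball3 h=5 -> lands@14:L; in-air after throw: [b6@10:L b5@11:R b1@12:L b2@13:R b3@14:L b4@15:R]
Beat 10 (L): throw ball6 h=7 -> lands@17:R; in-air after throw: [b5@11:R b1@12:L b2@13:R b3@14:L b4@15:R b6@17:R]
Beat 11 (R): throw ball5 h=5 -> lands@16:L; in-air after throw: [b1@12:L b2@13:R b3@14:L b4@15:R b5@16:L b6@17:R]
Beat 12 (L): throw ball1 h=7 -> lands@19:R; in-air after throw: [b2@13:R b3@14:L b4@15:R b5@16:L b6@17:R b1@19:R]
Beat 13 (R): throw ball2 h=5 -> lands@18:L; in-air after throw: [b3@14:L b4@15:R b5@16:L b6@17:R b2@18:L b1@19:R]
Beat 14 (L): throw ball3 h=7 -> lands@21:R; in-air after throw: [b4@15:R b5@16:L b6@17:R b2@18:L b1@19:R b3@21:R]
Beat 15 (R): throw ball4 h=5 -> lands@20:L; in-air after throw: [b5@16:L b6@17:R b2@18:L b1@19:R b4@20:L b3@21:R]
Ball 4: thrown@3 h=5 -> first land @8; rethrown@8 h=7 -> second land @15

Answer: 8 15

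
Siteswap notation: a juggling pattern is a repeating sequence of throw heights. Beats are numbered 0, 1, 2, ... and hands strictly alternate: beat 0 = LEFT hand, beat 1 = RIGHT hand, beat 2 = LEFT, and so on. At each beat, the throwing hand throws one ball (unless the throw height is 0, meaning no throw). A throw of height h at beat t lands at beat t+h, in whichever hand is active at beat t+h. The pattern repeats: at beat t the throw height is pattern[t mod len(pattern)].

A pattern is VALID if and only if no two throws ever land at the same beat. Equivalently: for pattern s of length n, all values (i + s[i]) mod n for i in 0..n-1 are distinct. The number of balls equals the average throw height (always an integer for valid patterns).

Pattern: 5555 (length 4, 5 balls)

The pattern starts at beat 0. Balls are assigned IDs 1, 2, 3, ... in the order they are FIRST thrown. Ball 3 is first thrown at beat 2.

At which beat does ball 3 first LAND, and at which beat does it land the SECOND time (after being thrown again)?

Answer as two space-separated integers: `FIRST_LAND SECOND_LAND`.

Answer: 7 12

Derivation:
Beat 0 (L): throw ball1 h=5 -> lands@5:R; in-air after throw: [b1@5:R]
Beat 1 (R): throw ball2 h=5 -> lands@6:L; in-air after throw: [b1@5:R b2@6:L]
Beat 2 (L): throw ball3 h=5 -> lands@7:R; in-air after throw: [b1@5:R b2@6:L b3@7:R]
Beat 3 (R): throw ball4 h=5 -> lands@8:L; in-air after throw: [b1@5:R b2@6:L b3@7:R b4@8:L]
Beat 4 (L): throw ball5 h=5 -> lands@9:R; in-air after throw: [b1@5:R b2@6:L b3@7:R b4@8:L b5@9:R]
Beat 5 (R): throw ball1 h=5 -> lands@10:L; in-air after throw: [b2@6:L b3@7:R b4@8:L b5@9:R b1@10:L]
Beat 6 (L): throw ball2 h=5 -> lands@11:R; in-air after throw: [b3@7:R b4@8:L b5@9:R b1@10:L b2@11:R]
Beat 7 (R): throw ball3 h=5 -> lands@12:L; in-air after throw: [b4@8:L b5@9:R b1@10:L b2@11:R b3@12:L]
Beat 8 (L): throw ball4 h=5 -> lands@13:R; in-air after throw: [b5@9:R b1@10:L b2@11:R b3@12:L b4@13:R]
Beat 9 (R): throw ball5 h=5 -> lands@14:L; in-air after throw: [b1@10:L b2@11:R b3@12:L b4@13:R b5@14:L]
Beat 10 (L): throw ball1 h=5 -> lands@15:R; in-air after throw: [b2@11:R b3@12:L b4@13:R b5@14:L b1@15:R]
Beat 11 (R): throw ball2 h=5 -> lands@16:L; in-air after throw: [b3@12:L b4@13:R b5@14:L b1@15:R b2@16:L]
Beat 12 (L): throw ball3 h=5 -> lands@17:R; in-air after throw: [b4@13:R b5@14:L b1@15:R b2@16:L b3@17:R]
Ball 3: thrown@2 h=5 -> first land @7; rethrown@7 h=5 -> second land @12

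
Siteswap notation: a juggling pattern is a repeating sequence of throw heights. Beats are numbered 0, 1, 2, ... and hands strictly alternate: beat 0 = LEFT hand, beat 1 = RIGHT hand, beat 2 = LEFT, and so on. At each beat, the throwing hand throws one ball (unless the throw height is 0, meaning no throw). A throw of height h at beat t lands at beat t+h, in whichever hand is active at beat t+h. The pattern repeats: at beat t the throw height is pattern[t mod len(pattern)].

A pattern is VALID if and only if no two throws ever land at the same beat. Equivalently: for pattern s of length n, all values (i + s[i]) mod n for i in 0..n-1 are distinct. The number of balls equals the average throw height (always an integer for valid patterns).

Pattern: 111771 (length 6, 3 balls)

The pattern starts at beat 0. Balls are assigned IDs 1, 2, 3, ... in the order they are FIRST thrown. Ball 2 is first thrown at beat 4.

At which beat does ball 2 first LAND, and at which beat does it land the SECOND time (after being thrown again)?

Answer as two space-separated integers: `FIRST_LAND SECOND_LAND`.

Beat 0 (L): throw ball1 h=1 -> lands@1:R; in-air after throw: [b1@1:R]
Beat 1 (R): throw ball1 h=1 -> lands@2:L; in-air after throw: [b1@2:L]
Beat 2 (L): throw ball1 h=1 -> lands@3:R; in-air after throw: [b1@3:R]
Beat 3 (R): throw ball1 h=7 -> lands@10:L; in-air after throw: [b1@10:L]
Beat 4 (L): throw ball2 h=7 -> lands@11:R; in-air after throw: [b1@10:L b2@11:R]
Beat 5 (R): throw ball3 h=1 -> lands@6:L; in-air after throw: [b3@6:L b1@10:L b2@11:R]
Beat 6 (L): throw ball3 h=1 -> lands@7:R; in-air after throw: [b3@7:R b1@10:L b2@11:R]
Beat 7 (R): throw ball3 h=1 -> lands@8:L; in-air after throw: [b3@8:L b1@10:L b2@11:R]
Beat 8 (L): throw ball3 h=1 -> lands@9:R; in-air after throw: [b3@9:R b1@10:L b2@11:R]
Beat 9 (R): throw ball3 h=7 -> lands@16:L; in-air after throw: [b1@10:L b2@11:R b3@16:L]
Beat 10 (L): throw ball1 h=7 -> lands@17:R; in-air after throw: [b2@11:R b3@16:L b1@17:R]
Beat 11 (R): throw ball2 h=1 -> lands@12:L; in-air after throw: [b2@12:L b3@16:L b1@17:R]
Beat 12 (L): throw ball2 h=1 -> lands@13:R; in-air after throw: [b2@13:R b3@16:L b1@17:R]
Ball 2: thrown@4 h=7 -> first land @11; rethrown@11 h=1 -> second land @12

Answer: 11 12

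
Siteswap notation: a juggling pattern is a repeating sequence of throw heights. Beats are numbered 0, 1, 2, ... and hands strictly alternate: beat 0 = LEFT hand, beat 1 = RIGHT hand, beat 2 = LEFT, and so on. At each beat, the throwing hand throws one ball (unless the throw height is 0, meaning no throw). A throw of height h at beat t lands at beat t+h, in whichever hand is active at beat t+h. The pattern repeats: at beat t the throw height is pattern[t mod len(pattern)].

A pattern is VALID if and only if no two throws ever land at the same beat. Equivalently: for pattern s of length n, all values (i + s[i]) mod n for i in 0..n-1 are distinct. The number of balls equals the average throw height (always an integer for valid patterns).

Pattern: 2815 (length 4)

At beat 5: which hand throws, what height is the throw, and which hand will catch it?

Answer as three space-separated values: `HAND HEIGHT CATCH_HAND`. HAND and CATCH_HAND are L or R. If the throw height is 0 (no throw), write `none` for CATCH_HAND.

Beat 5: 5 mod 2 = 1, so hand = R
Throw height = pattern[5 mod 4] = pattern[1] = 8
Lands at beat 5+8=13, 13 mod 2 = 1, so catch hand = R

Answer: R 8 R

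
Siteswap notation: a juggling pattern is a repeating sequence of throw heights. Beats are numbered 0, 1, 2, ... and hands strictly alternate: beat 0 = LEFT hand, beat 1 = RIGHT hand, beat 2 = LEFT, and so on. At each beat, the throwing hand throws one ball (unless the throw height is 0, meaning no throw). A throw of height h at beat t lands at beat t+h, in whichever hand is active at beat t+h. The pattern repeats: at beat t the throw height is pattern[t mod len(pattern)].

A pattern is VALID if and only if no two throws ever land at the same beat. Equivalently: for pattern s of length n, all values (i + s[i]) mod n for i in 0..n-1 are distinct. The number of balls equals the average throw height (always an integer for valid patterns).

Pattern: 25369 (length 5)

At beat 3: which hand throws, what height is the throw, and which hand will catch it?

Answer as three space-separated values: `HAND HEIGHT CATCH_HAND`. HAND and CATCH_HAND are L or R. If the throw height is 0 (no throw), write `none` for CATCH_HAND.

Beat 3: 3 mod 2 = 1, so hand = R
Throw height = pattern[3 mod 5] = pattern[3] = 6
Lands at beat 3+6=9, 9 mod 2 = 1, so catch hand = R

Answer: R 6 R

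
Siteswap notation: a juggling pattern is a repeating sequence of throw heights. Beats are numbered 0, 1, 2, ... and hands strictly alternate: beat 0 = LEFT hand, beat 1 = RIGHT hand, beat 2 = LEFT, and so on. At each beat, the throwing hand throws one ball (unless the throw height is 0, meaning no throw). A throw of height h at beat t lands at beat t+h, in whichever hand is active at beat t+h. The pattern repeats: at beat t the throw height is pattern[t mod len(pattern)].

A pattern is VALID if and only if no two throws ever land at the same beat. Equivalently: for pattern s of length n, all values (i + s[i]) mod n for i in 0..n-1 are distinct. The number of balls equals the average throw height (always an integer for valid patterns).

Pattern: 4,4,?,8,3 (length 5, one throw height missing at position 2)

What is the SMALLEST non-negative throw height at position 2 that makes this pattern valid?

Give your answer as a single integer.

i=0: (0 + 4) mod 5 = 4
i=1: (1 + 4) mod 5 = 0
i=2: s[i]=? (unknown)
i=3: (3 + 8) mod 5 = 1
i=4: (4 + 3) mod 5 = 2
Known residues: [0, 1, 2, 4]; need a permutation of 0..4, so missing residue r = 3
Need (2 + s) mod 5 = 3; smallest s = (3 - 2) mod 5 = 1

Answer: 1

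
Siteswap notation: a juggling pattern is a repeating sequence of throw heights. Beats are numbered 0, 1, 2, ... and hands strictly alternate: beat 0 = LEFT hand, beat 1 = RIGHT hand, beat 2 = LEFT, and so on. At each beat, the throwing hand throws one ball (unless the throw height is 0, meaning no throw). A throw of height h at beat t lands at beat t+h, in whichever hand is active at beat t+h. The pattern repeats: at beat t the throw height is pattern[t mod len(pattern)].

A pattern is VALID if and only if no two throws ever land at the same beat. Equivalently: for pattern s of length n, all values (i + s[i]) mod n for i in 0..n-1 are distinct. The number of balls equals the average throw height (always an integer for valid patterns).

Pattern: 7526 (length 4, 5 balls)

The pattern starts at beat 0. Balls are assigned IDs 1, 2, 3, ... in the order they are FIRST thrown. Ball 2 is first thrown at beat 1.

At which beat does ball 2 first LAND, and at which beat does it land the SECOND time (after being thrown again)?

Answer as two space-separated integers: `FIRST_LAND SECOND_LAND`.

Beat 0 (L): throw ball1 h=7 -> lands@7:R; in-air after throw: [b1@7:R]
Beat 1 (R): throw ball2 h=5 -> lands@6:L; in-air after throw: [b2@6:L b1@7:R]
Beat 2 (L): throw ball3 h=2 -> lands@4:L; in-air after throw: [b3@4:L b2@6:L b1@7:R]
Beat 3 (R): throw ball4 h=6 -> lands@9:R; in-air after throw: [b3@4:L b2@6:L b1@7:R b4@9:R]
Beat 4 (L): throw ball3 h=7 -> lands@11:R; in-air after throw: [b2@6:L b1@7:R b4@9:R b3@11:R]
Beat 5 (R): throw ball5 h=5 -> lands@10:L; in-air after throw: [b2@6:L b1@7:R b4@9:R b5@10:L b3@11:R]
Beat 6 (L): throw ball2 h=2 -> lands@8:L; in-air after throw: [b1@7:R b2@8:L b4@9:R b5@10:L b3@11:R]
Beat 7 (R): throw ball1 h=6 -> lands@13:R; in-air after throw: [b2@8:L b4@9:R b5@10:L b3@11:R b1@13:R]
Beat 8 (L): throw ball2 h=7 -> lands@15:R; in-air after throw: [b4@9:R b5@10:L b3@11:R b1@13:R b2@15:R]
Ball 2: thrown@1 h=5 -> first land @6; rethrown@6 h=2 -> second land @8

Answer: 6 8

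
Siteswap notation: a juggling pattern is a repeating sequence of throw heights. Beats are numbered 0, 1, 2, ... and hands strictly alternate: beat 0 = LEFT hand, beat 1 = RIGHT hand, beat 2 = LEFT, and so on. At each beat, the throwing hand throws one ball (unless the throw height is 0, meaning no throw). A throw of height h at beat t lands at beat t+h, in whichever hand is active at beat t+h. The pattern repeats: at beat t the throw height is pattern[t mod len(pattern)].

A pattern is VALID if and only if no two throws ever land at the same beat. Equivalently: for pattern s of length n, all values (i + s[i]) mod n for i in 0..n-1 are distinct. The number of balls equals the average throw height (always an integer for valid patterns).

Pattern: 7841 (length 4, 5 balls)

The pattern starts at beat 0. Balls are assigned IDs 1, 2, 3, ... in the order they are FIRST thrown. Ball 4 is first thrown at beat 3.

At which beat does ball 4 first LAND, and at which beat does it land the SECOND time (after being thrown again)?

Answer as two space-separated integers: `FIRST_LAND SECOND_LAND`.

Beat 0 (L): throw ball1 h=7 -> lands@7:R; in-air after throw: [b1@7:R]
Beat 1 (R): throw ball2 h=8 -> lands@9:R; in-air after throw: [b1@7:R b2@9:R]
Beat 2 (L): throw ball3 h=4 -> lands@6:L; in-air after throw: [b3@6:L b1@7:R b2@9:R]
Beat 3 (R): throw ball4 h=1 -> lands@4:L; in-air after throw: [b4@4:L b3@6:L b1@7:R b2@9:R]
Beat 4 (L): throw ball4 h=7 -> lands@11:R; in-air after throw: [b3@6:L b1@7:R b2@9:R b4@11:R]
Beat 5 (R): throw ball5 h=8 -> lands@13:R; in-air after throw: [b3@6:L b1@7:R b2@9:R b4@11:R b5@13:R]
Beat 6 (L): throw ball3 h=4 -> lands@10:L; in-air after throw: [b1@7:R b2@9:R b3@10:L b4@11:R b5@13:R]
Beat 7 (R): throw ball1 h=1 -> lands@8:L; in-air after throw: [b1@8:L b2@9:R b3@10:L b4@11:R b5@13:R]
Beat 8 (L): throw ball1 h=7 -> lands@15:R; in-air after throw: [b2@9:R b3@10:L b4@11:R b5@13:R b1@15:R]
Beat 9 (R): throw ball2 h=8 -> lands@17:R; in-air after throw: [b3@10:L b4@11:R b5@13:R b1@15:R b2@17:R]
Beat 10 (L): throw ball3 h=4 -> lands@14:L; in-air after throw: [b4@11:R b5@13:R b3@14:L b1@15:R b2@17:R]
Beat 11 (R): throw ball4 h=1 -> lands@12:L; in-air after throw: [b4@12:L b5@13:R b3@14:L b1@15:R b2@17:R]
Ball 4: thrown@3 h=1 -> first land @4; rethrown@4 h=7 -> second land @11

Answer: 4 11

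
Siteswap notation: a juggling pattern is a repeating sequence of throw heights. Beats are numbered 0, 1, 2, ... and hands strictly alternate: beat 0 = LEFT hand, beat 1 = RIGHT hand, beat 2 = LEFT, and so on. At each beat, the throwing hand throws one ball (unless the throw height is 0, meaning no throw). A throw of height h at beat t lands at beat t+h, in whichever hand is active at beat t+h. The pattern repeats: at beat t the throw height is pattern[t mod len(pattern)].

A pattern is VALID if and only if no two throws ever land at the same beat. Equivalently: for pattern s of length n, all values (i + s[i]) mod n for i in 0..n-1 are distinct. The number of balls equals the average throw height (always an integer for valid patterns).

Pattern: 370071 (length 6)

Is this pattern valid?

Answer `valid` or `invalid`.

i=0: (i + s[i]) mod n = (0 + 3) mod 6 = 3
i=1: (i + s[i]) mod n = (1 + 7) mod 6 = 2
i=2: (i + s[i]) mod n = (2 + 0) mod 6 = 2
i=3: (i + s[i]) mod n = (3 + 0) mod 6 = 3
i=4: (i + s[i]) mod n = (4 + 7) mod 6 = 5
i=5: (i + s[i]) mod n = (5 + 1) mod 6 = 0
Residues: [3, 2, 2, 3, 5, 0], distinct: False

Answer: invalid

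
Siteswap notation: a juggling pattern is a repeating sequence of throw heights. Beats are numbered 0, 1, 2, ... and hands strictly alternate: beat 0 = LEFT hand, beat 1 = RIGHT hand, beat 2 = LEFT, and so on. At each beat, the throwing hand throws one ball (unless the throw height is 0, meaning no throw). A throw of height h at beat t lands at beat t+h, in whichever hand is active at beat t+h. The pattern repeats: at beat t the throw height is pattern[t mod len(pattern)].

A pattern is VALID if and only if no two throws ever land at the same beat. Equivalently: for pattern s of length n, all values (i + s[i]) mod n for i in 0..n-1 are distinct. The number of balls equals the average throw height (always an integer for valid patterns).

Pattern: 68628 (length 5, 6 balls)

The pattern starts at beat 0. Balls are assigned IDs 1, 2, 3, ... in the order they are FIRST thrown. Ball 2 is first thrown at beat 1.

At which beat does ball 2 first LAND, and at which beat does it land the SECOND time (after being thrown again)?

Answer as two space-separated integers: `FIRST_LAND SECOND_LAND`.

Beat 0 (L): throw ball1 h=6 -> lands@6:L; in-air after throw: [b1@6:L]
Beat 1 (R): throw ball2 h=8 -> lands@9:R; in-air after throw: [b1@6:L b2@9:R]
Beat 2 (L): throw ball3 h=6 -> lands@8:L; in-air after throw: [b1@6:L b3@8:L b2@9:R]
Beat 3 (R): throw ball4 h=2 -> lands@5:R; in-air after throw: [b4@5:R b1@6:L b3@8:L b2@9:R]
Beat 4 (L): throw ball5 h=8 -> lands@12:L; in-air after throw: [b4@5:R b1@6:L b3@8:L b2@9:R b5@12:L]
Beat 5 (R): throw ball4 h=6 -> lands@11:R; in-air after throw: [b1@6:L b3@8:L b2@9:R b4@11:R b5@12:L]
Beat 6 (L): throw ball1 h=8 -> lands@14:L; in-air after throw: [b3@8:L b2@9:R b4@11:R b5@12:L b1@14:L]
Beat 7 (R): throw ball6 h=6 -> lands@13:R; in-air after throw: [b3@8:L b2@9:R b4@11:R b5@12:L b6@13:R b1@14:L]
Beat 8 (L): throw ball3 h=2 -> lands@10:L; in-air after throw: [b2@9:R b3@10:L b4@11:R b5@12:L b6@13:R b1@14:L]
Beat 9 (R): throw ball2 h=8 -> lands@17:R; in-air after throw: [b3@10:L b4@11:R b5@12:L b6@13:R b1@14:L b2@17:R]
Beat 10 (L): throw ball3 h=6 -> lands@16:L; in-air after throw: [b4@11:R b5@12:L b6@13:R b1@14:L b3@16:L b2@17:R]
Beat 11 (R): throw ball4 h=8 -> lands@19:R; in-air after throw: [b5@12:L b6@13:R b1@14:L b3@16:L b2@17:R b4@19:R]
Beat 12 (L): throw ball5 h=6 -> lands@18:L; in-air after throw: [b6@13:R b1@14:L b3@16:L b2@17:R b5@18:L b4@19:R]
Ball 2: thrown@1 h=8 -> first land @9; rethrown@9 h=8 -> second land @17

Answer: 9 17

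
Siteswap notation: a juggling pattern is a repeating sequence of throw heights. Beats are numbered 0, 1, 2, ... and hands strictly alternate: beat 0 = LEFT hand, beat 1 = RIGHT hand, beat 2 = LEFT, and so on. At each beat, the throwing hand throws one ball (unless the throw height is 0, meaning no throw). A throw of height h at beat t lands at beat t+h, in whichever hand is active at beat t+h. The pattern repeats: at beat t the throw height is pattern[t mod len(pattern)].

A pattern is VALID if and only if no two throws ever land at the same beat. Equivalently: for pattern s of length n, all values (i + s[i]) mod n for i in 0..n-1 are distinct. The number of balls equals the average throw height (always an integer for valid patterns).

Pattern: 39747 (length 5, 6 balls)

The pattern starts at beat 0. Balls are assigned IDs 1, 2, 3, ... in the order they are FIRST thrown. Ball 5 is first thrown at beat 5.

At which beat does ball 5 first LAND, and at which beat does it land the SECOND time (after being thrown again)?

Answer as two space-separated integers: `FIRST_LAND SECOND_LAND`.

Answer: 8 12

Derivation:
Beat 0 (L): throw ball1 h=3 -> lands@3:R; in-air after throw: [b1@3:R]
Beat 1 (R): throw ball2 h=9 -> lands@10:L; in-air after throw: [b1@3:R b2@10:L]
Beat 2 (L): throw ball3 h=7 -> lands@9:R; in-air after throw: [b1@3:R b3@9:R b2@10:L]
Beat 3 (R): throw ball1 h=4 -> lands@7:R; in-air after throw: [b1@7:R b3@9:R b2@10:L]
Beat 4 (L): throw ball4 h=7 -> lands@11:R; in-air after throw: [b1@7:R b3@9:R b2@10:L b4@11:R]
Beat 5 (R): throw ball5 h=3 -> lands@8:L; in-air after throw: [b1@7:R b5@8:L b3@9:R b2@10:L b4@11:R]
Beat 6 (L): throw ball6 h=9 -> lands@15:R; in-air after throw: [b1@7:R b5@8:L b3@9:R b2@10:L b4@11:R b6@15:R]
Beat 7 (R): throw ball1 h=7 -> lands@14:L; in-air after throw: [b5@8:L b3@9:R b2@10:L b4@11:R b1@14:L b6@15:R]
Beat 8 (L): throw ball5 h=4 -> lands@12:L; in-air after throw: [b3@9:R b2@10:L b4@11:R b5@12:L b1@14:L b6@15:R]
Beat 9 (R): throw ball3 h=7 -> lands@16:L; in-air after throw: [b2@10:L b4@11:R b5@12:L b1@14:L b6@15:R b3@16:L]
Beat 10 (L): throw ball2 h=3 -> lands@13:R; in-air after throw: [b4@11:R b5@12:L b2@13:R b1@14:L b6@15:R b3@16:L]
Beat 11 (R): throw ball4 h=9 -> lands@20:L; in-air after throw: [b5@12:L b2@13:R b1@14:L b6@15:R b3@16:L b4@20:L]
Beat 12 (L): throw ball5 h=7 -> lands@19:R; in-air after throw: [b2@13:R b1@14:L b6@15:R b3@16:L b5@19:R b4@20:L]
Ball 5: thrown@5 h=3 -> first land @8; rethrown@8 h=4 -> second land @12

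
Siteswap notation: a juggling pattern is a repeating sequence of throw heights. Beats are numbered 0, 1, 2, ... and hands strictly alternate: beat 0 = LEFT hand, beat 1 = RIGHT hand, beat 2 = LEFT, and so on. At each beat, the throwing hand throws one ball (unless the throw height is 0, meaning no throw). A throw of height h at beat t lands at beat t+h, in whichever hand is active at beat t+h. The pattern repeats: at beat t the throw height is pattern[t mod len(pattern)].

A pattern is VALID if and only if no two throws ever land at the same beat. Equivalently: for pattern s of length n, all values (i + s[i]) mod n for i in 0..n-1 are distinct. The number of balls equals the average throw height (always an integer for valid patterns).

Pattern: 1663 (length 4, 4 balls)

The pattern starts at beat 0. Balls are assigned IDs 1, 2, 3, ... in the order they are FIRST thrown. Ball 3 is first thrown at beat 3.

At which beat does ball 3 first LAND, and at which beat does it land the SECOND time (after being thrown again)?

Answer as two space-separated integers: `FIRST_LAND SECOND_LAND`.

Answer: 6 12

Derivation:
Beat 0 (L): throw ball1 h=1 -> lands@1:R; in-air after throw: [b1@1:R]
Beat 1 (R): throw ball1 h=6 -> lands@7:R; in-air after throw: [b1@7:R]
Beat 2 (L): throw ball2 h=6 -> lands@8:L; in-air after throw: [b1@7:R b2@8:L]
Beat 3 (R): throw ball3 h=3 -> lands@6:L; in-air after throw: [b3@6:L b1@7:R b2@8:L]
Beat 4 (L): throw ball4 h=1 -> lands@5:R; in-air after throw: [b4@5:R b3@6:L b1@7:R b2@8:L]
Beat 5 (R): throw ball4 h=6 -> lands@11:R; in-air after throw: [b3@6:L b1@7:R b2@8:L b4@11:R]
Beat 6 (L): throw ball3 h=6 -> lands@12:L; in-air after throw: [b1@7:R b2@8:L b4@11:R b3@12:L]
Beat 7 (R): throw ball1 h=3 -> lands@10:L; in-air after throw: [b2@8:L b1@10:L b4@11:R b3@12:L]
Beat 8 (L): throw ball2 h=1 -> lands@9:R; in-air after throw: [b2@9:R b1@10:L b4@11:R b3@12:L]
Beat 9 (R): throw ball2 h=6 -> lands@15:R; in-air after throw: [b1@10:L b4@11:R b3@12:L b2@15:R]
Beat 10 (L): throw ball1 h=6 -> lands@16:L; in-air after throw: [b4@11:R b3@12:L b2@15:R b1@16:L]
Beat 11 (R): throw ball4 h=3 -> lands@14:L; in-air after throw: [b3@12:L b4@14:L b2@15:R b1@16:L]
Beat 12 (L): throw ball3 h=1 -> lands@13:R; in-air after throw: [b3@13:R b4@14:L b2@15:R b1@16:L]
Ball 3: thrown@3 h=3 -> first land @6; rethrown@6 h=6 -> second land @12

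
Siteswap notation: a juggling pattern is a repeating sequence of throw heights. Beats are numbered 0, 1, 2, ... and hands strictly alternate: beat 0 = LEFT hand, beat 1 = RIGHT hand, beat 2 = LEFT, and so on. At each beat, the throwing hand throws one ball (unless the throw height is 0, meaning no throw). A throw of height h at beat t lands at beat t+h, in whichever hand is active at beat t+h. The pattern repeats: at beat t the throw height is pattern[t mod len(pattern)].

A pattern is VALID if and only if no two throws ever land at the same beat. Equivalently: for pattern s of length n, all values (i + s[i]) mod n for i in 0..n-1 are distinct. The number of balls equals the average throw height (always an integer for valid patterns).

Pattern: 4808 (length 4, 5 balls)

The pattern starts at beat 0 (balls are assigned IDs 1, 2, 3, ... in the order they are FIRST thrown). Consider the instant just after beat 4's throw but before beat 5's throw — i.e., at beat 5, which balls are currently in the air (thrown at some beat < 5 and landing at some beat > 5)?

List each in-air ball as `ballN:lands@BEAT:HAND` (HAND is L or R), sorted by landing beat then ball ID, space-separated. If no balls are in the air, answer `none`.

Beat 0 (L): throw ball1 h=4 -> lands@4:L; in-air after throw: [b1@4:L]
Beat 1 (R): throw ball2 h=8 -> lands@9:R; in-air after throw: [b1@4:L b2@9:R]
Beat 3 (R): throw ball3 h=8 -> lands@11:R; in-air after throw: [b1@4:L b2@9:R b3@11:R]
Beat 4 (L): throw ball1 h=4 -> lands@8:L; in-air after throw: [b1@8:L b2@9:R b3@11:R]
Beat 5 (R): throw ball4 h=8 -> lands@13:R; in-air after throw: [b1@8:L b2@9:R b3@11:R b4@13:R]

Answer: ball1:lands@8:L ball2:lands@9:R ball3:lands@11:R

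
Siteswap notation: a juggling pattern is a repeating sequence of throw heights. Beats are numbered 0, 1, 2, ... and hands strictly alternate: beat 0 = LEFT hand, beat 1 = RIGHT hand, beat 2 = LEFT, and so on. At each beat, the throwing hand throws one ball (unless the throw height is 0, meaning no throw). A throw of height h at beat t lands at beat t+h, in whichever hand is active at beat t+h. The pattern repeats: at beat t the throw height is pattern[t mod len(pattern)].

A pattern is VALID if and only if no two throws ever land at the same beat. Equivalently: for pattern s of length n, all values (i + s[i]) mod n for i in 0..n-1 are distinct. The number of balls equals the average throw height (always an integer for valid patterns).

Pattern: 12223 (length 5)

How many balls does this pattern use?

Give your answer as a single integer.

Pattern = [1, 2, 2, 2, 3], length n = 5
  position 0: throw height = 1, running sum = 1
  position 1: throw height = 2, running sum = 3
  position 2: throw height = 2, running sum = 5
  position 3: throw height = 2, running sum = 7
  position 4: throw height = 3, running sum = 10
Total sum = 10; balls = sum / n = 10 / 5 = 2

Answer: 2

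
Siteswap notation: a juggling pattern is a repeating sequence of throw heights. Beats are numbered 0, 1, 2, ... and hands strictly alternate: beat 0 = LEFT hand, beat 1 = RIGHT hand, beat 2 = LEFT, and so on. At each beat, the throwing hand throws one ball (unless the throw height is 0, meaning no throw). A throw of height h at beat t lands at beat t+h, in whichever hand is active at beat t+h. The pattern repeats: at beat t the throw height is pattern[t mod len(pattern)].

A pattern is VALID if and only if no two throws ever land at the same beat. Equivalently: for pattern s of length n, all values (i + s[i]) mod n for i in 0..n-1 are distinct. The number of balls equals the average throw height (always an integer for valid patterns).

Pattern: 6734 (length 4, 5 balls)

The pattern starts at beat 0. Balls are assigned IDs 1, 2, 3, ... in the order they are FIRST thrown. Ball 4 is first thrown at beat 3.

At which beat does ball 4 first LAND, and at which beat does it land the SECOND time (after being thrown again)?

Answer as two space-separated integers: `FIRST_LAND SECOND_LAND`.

Answer: 7 11

Derivation:
Beat 0 (L): throw ball1 h=6 -> lands@6:L; in-air after throw: [b1@6:L]
Beat 1 (R): throw ball2 h=7 -> lands@8:L; in-air after throw: [b1@6:L b2@8:L]
Beat 2 (L): throw ball3 h=3 -> lands@5:R; in-air after throw: [b3@5:R b1@6:L b2@8:L]
Beat 3 (R): throw ball4 h=4 -> lands@7:R; in-air after throw: [b3@5:R b1@6:L b4@7:R b2@8:L]
Beat 4 (L): throw ball5 h=6 -> lands@10:L; in-air after throw: [b3@5:R b1@6:L b4@7:R b2@8:L b5@10:L]
Beat 5 (R): throw ball3 h=7 -> lands@12:L; in-air after throw: [b1@6:L b4@7:R b2@8:L b5@10:L b3@12:L]
Beat 6 (L): throw ball1 h=3 -> lands@9:R; in-air after throw: [b4@7:R b2@8:L b1@9:R b5@10:L b3@12:L]
Beat 7 (R): throw ball4 h=4 -> lands@11:R; in-air after throw: [b2@8:L b1@9:R b5@10:L b4@11:R b3@12:L]
Beat 8 (L): throw ball2 h=6 -> lands@14:L; in-air after throw: [b1@9:R b5@10:L b4@11:R b3@12:L b2@14:L]
Beat 9 (R): throw ball1 h=7 -> lands@16:L; in-air after throw: [b5@10:L b4@11:R b3@12:L b2@14:L b1@16:L]
Beat 10 (L): throw ball5 h=3 -> lands@13:R; in-air after throw: [b4@11:R b3@12:L b5@13:R b2@14:L b1@16:L]
Beat 11 (R): throw ball4 h=4 -> lands@15:R; in-air after throw: [b3@12:L b5@13:R b2@14:L b4@15:R b1@16:L]
Ball 4: thrown@3 h=4 -> first land @7; rethrown@7 h=4 -> second land @11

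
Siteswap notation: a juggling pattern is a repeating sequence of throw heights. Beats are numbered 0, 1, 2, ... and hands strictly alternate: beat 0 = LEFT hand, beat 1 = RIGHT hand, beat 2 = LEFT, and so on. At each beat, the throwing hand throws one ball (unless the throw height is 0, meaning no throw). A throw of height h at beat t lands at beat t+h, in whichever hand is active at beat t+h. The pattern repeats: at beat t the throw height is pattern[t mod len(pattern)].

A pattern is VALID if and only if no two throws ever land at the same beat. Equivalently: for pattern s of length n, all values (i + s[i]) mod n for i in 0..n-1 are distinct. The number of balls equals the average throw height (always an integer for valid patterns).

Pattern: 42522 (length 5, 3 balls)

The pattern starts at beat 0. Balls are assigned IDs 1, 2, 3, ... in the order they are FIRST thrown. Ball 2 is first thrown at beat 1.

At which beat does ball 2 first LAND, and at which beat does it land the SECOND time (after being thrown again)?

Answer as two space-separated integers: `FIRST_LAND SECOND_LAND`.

Beat 0 (L): throw ball1 h=4 -> lands@4:L; in-air after throw: [b1@4:L]
Beat 1 (R): throw ball2 h=2 -> lands@3:R; in-air after throw: [b2@3:R b1@4:L]
Beat 2 (L): throw ball3 h=5 -> lands@7:R; in-air after throw: [b2@3:R b1@4:L b3@7:R]
Beat 3 (R): throw ball2 h=2 -> lands@5:R; in-air after throw: [b1@4:L b2@5:R b3@7:R]
Beat 4 (L): throw ball1 h=2 -> lands@6:L; in-air after throw: [b2@5:R b1@6:L b3@7:R]
Beat 5 (R): throw ball2 h=4 -> lands@9:R; in-air after throw: [b1@6:L b3@7:R b2@9:R]
Ball 2: thrown@1 h=2 -> first land @3; rethrown@3 h=2 -> second land @5

Answer: 3 5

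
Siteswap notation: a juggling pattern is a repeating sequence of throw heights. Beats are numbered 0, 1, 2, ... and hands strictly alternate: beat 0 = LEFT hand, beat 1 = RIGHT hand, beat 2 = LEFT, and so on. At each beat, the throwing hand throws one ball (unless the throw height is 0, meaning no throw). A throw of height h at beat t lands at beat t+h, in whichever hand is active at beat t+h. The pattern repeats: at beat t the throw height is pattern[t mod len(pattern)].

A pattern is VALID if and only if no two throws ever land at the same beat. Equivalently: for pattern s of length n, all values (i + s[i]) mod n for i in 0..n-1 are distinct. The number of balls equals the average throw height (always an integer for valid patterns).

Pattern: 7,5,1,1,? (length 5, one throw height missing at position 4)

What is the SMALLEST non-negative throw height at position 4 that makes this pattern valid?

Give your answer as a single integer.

i=0: (0 + 7) mod 5 = 2
i=1: (1 + 5) mod 5 = 1
i=2: (2 + 1) mod 5 = 3
i=3: (3 + 1) mod 5 = 4
i=4: s[i]=? (unknown)
Known residues: [1, 2, 3, 4]; need a permutation of 0..4, so missing residue r = 0
Need (4 + s) mod 5 = 0; smallest s = (0 - 4) mod 5 = 1

Answer: 1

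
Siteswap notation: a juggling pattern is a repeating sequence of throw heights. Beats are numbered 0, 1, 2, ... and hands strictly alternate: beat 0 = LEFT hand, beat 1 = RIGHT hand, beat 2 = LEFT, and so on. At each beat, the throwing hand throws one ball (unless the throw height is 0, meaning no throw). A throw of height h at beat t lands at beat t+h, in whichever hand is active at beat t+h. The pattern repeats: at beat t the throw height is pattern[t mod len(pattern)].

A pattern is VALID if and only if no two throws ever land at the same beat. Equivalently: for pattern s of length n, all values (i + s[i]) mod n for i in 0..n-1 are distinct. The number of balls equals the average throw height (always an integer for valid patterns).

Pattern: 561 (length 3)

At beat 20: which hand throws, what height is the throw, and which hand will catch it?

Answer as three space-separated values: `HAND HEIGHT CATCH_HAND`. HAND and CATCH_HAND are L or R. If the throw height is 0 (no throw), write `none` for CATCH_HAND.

Beat 20: 20 mod 2 = 0, so hand = L
Throw height = pattern[20 mod 3] = pattern[2] = 1
Lands at beat 20+1=21, 21 mod 2 = 1, so catch hand = R

Answer: L 1 R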